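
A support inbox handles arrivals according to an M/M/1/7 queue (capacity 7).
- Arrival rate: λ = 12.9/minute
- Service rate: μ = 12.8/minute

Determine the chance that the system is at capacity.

ρ = λ/μ = 12.9/12.8 = 1.007812
P₀ = (1-ρ)/(1-ρ^(K+1)) = (1-1.007812)/(1-1.007812^8) = -0.007812/-0.06423 = 0.1216
P_K = P₀×ρ^K = 0.1216 × 1.007812^7 = 0.1216 × 1.0560 = 0.1284
Blocking probability = 12.84%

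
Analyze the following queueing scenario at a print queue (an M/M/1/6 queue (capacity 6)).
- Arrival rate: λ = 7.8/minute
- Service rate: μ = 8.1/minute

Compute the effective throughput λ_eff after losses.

ρ = λ/μ = 7.8/8.1 = 0.96296
P₀ = (1-ρ)/(1-ρ^(K+1)) = (1-0.96296)/(1-0.96296^7) = 0.03704/0.2322 = 0.1595
P_K = P₀×ρ^K = 0.1595 × 0.96296^6 = 0.1595 × 0.7974 = 0.1272
λ_eff = λ(1-P_K) = 7.8 × (1 - 0.1272) = 7.8 × 0.8728 = 6.8078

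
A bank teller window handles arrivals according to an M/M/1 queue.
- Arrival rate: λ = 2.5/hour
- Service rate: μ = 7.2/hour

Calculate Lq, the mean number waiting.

ρ = λ/μ = 2.5/7.2 = 0.3472
For M/M/1: Lq = λ²/(μ(μ-λ))
Lq = 6.25/(7.2 × 4.70)
Lq = 0.1847 transactions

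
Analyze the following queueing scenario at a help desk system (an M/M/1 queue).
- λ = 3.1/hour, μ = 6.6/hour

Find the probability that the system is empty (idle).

ρ = λ/μ = 3.1/6.6 = 0.4697
P(0) = 1 - ρ = 1 - 0.4697 = 0.5303
The server is idle 53.03% of the time.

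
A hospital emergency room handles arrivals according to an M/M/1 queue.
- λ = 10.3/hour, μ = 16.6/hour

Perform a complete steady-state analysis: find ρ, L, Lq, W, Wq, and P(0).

Step 1: ρ = λ/μ = 10.3/16.6 = 0.6205
Step 2: L = λ/(μ-λ) = 10.3/6.30 = 1.6349
Step 3: Lq = λ²/(μ(μ-λ)) = 106.09/(16.6×6.30) = 1.0144
Step 4: W = 1/(μ-λ) = 1/6.30 = 0.15873
Step 5: Wq = λ/(μ(μ-λ)) = 10.3/(16.6×6.30) = 0.09849
Step 6: P(0) = 1-ρ = 0.3795
Verify: L = λW = 10.3×0.15873 = 1.6349 ✔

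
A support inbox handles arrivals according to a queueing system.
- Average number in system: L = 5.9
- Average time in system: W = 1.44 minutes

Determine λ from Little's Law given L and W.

Little's Law: L = λW, so λ = L/W
λ = 5.9/1.44 = 4.0972 emails/minute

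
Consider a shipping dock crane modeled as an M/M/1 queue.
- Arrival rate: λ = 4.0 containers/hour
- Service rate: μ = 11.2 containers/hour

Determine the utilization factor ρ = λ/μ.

Server utilization: ρ = λ/μ
ρ = 4.0/11.2 = 0.3571
The server is busy 35.71% of the time.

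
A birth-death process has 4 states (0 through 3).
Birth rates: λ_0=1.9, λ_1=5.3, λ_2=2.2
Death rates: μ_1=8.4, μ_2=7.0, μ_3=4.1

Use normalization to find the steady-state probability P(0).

Ratios P(n)/P(0) = (λ₀···λₙ₋₁)/(μ₁···μₙ):
P(1)/P(0) = (1.9)/(8.4) = 0.22619
P(2)/P(0) = (1.9×5.3)/(8.4×7.0) = 0.17126
P(3)/P(0) = (1.9×5.3×2.2)/(8.4×7.0×4.1) = 0.091895

Normalization: ∑ P(n) = 1
P(0) × (1.0000 + 0.22619 + 0.17126 + 0.091895) = 1
P(0) × 1.48934 = 1
P(0) = 1/1.48934 = 0.6714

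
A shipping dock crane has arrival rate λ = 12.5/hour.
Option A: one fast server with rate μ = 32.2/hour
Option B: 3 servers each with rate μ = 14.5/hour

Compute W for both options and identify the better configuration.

Option A: single server μ = 32.2 (M/M/1)
  ρ_A = 12.5/32.2 = 0.3882
  W_A = 1/(μ-λ) = 1/(32.2-12.5) = 1/19.70 = 0.05076

Option B: 3 servers μ = 14.5 (M/M/3)
  ρ_B = λ/(cμ) = 12.5/(3×14.5) = 0.2874
  Offered load a = λ/μ = cρ = 12.5/14.5 = 0.8621
  P₀ = [ Σₙ₌₀^2 aⁿ/n! + a^3/(3!(1-ρ)) ]⁻¹
  Σ = a^0/0! + a^1/1! + a^2/2! = 1.0000 + 0.8621 + 0.3716 = 2.2337
  a^3/(3!(1-ρ)) = 0.64066/(6 × 0.71264) = 0.1498
  P₀ = 1/(2.2337 + 0.1498) = 0.4196
  Lq = P₀·a^3·ρ / (3!(1-ρ)²) = 0.4196 × 0.6407 × 0.2874 / (6 × 0.5079) = 0.02535
  Wq_B = Lq/λ = 0.025348/12.5 = 0.0020278
  W_B = Wq_B + 1/μ = 0.0020278 + 0.068966 = 0.07099

Since W_A = 0.05076 < W_B = 0.07099, Option A (single fast server) has the shorter time in system.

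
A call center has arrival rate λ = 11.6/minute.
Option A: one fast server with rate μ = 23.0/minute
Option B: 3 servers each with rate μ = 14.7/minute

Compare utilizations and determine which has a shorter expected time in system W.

Option A: single server μ = 23.0 (M/M/1)
  ρ_A = 11.6/23.0 = 0.5043
  W_A = 1/(μ-λ) = 1/(23.0-11.6) = 1/11.40 = 0.08772

Option B: 3 servers μ = 14.7 (M/M/3)
  ρ_B = λ/(cμ) = 11.6/(3×14.7) = 0.2630
  Offered load a = λ/μ = cρ = 11.6/14.7 = 0.7891
  P₀ = [ Σₙ₌₀^2 aⁿ/n! + a^3/(3!(1-ρ)) ]⁻¹
  Σ = a^0/0! + a^1/1! + a^2/2! = 1.0000 + 0.7891 + 0.3114 = 2.1005
  a^3/(3!(1-ρ)) = 0.4914/(6 × 0.7370) = 0.1111
  P₀ = 1/(2.1005 + 0.1111) = 0.4522
  Lq = P₀·a^3·ρ / (3!(1-ρ)²) = 0.4522 × 0.4914 × 0.2630 / (6 × 0.5431) = 0.01793
  Wq_B = Lq/λ = 0.017935/11.6 = 0.0015461
  W_B = Wq_B + 1/μ = 0.0015461 + 0.068027 = 0.06957

Since W_B = 0.06957 < W_A = 0.08772, Option B (multiple servers) has the shorter time in system.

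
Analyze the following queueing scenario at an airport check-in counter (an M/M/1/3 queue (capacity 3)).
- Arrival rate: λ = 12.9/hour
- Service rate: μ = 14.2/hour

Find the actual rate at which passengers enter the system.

ρ = λ/μ = 12.9/14.2 = 0.90845
P₀ = (1-ρ)/(1-ρ^(K+1)) = (1-0.90845)/(1-0.90845^4) = 0.09155/0.3189 = 0.2871
P_K = P₀×ρ^K = 0.2871 × 0.90845^3 = 0.2871 × 0.7497 = 0.2152
λ_eff = λ(1-P_K) = 12.9 × (1 - 0.215225) = 12.9 × 0.784775 = 10.1236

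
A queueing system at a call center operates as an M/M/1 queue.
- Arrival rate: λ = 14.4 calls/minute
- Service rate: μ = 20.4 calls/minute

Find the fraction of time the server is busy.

Server utilization: ρ = λ/μ
ρ = 14.4/20.4 = 0.7059
The server is busy 70.59% of the time.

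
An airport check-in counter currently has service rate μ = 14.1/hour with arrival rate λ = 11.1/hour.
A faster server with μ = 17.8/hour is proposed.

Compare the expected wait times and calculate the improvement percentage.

System 1: ρ₁ = 11.1/14.1 = 0.7872, W₁ = 1/(14.1-11.1) = 0.33333
System 2: ρ₂ = 11.1/17.8 = 0.6236, W₂ = 1/(17.8-11.1) = 0.14925
Improvement: (W₁-W₂)/W₁ = (0.33333-0.14925)/0.33333 = 55.22%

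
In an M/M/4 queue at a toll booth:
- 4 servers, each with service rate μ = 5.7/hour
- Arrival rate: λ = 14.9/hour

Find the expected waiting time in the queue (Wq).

Traffic intensity: ρ = λ/(cμ) = 14.9/(4×5.7) = 0.6535
Since ρ = 0.6535 < 1, system is stable.
Offered load a = λ/μ = cρ = 14.9/5.7 = 2.6140
P₀ = [ Σₙ₌₀^3 aⁿ/n! + a^4/(4!(1-ρ)) ]⁻¹
Σ = a^0/0! + a^1/1! + a^2/2! + a^3/3! = 1.00000 + 2.61404 + 3.41659 + 2.97703 = 10.0077
a^4/(4!(1-ρ)) = 46.6923/(24 × 0.34649) = 5.6149
P₀ = 1/(10.0077 + 5.6149) = 0.06401
Lq = P₀·a^4·ρ / (4!(1-ρ)²) = 0.064010 × 46.6923 × 0.65351 / (24 × 0.12006) = 0.6779
Wq = Lq/λ = 0.67787/14.9 = 0.04549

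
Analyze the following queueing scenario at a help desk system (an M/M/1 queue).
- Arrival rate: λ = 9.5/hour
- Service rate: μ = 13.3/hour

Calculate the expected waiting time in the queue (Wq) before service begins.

First, compute utilization: ρ = λ/μ = 9.5/13.3 = 0.7143
For M/M/1: Wq = λ/(μ(μ-λ))
Wq = 9.5/(13.3 × (13.3-9.5))
Wq = 9.5/(13.3 × 3.80)
Wq = 0.1880 hours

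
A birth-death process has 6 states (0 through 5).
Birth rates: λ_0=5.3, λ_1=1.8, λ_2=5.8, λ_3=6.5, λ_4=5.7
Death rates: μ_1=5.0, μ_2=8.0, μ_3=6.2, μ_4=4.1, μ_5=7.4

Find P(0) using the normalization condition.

Ratios P(n)/P(0) = (λ₀···λₙ₋₁)/(μ₁···μₙ):
P(1)/P(0) = (5.3)/(5.0) = 1.0600
P(2)/P(0) = (5.3×1.8)/(5.0×8.0) = 0.2385
P(3)/P(0) = (5.3×1.8×5.8)/(5.0×8.0×6.2) = 0.2231
P(4)/P(0) = (5.3×1.8×5.8×6.5)/(5.0×8.0×6.2×4.1) = 0.3537
P(5)/P(0) = (5.3×1.8×5.8×6.5×5.7)/(5.0×8.0×6.2×4.1×7.4) = 0.2725

Normalization: ∑ P(n) = 1
P(0) × (1.0000 + 1.0600 + 0.2385 + 0.2231 + 0.3537 + 0.2725) = 1
P(0) × 3.1478 = 1
P(0) = 1/3.1478 = 0.3177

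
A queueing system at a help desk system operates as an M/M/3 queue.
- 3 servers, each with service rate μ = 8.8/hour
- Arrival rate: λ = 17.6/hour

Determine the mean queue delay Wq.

Traffic intensity: ρ = λ/(cμ) = 17.6/(3×8.8) = 0.6667
Since ρ = 0.6667 < 1, system is stable.
Offered load a = λ/μ = cρ = 17.6/8.8 = 2.0000
P₀ = [ Σₙ₌₀^2 aⁿ/n! + a^3/(3!(1-ρ)) ]⁻¹
Σ = a^0/0! + a^1/1! + a^2/2! = 1.0000 + 2.0000 + 2.0000 = 5.0000
a^3/(3!(1-ρ)) = 8.0000/(6 × 0.33333) = 4.0000
P₀ = 1/(5.0000 + 4.0000) = 0.1111
Lq = P₀·a^3·ρ / (3!(1-ρ)²) = 0.1111 × 8.0000 × 0.6667 / (6 × 0.1111) = 0.8889
Wq = Lq/λ = 0.8889/17.6 = 0.05051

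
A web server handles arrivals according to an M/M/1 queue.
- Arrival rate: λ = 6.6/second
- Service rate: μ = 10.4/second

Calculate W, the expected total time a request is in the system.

First, compute utilization: ρ = λ/μ = 6.6/10.4 = 0.6346
For M/M/1: W = 1/(μ-λ)
W = 1/(10.4-6.6) = 1/3.80
W = 0.2632 seconds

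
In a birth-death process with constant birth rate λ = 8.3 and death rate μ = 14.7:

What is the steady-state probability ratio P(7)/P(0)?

For constant rates: P(n)/P(0) = (λ/μ)^n
P(7)/P(0) = (8.3/14.7)^7 = 0.5646^7 = 0.01829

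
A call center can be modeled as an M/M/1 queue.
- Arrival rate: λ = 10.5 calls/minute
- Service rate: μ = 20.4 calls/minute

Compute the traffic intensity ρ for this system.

Server utilization: ρ = λ/μ
ρ = 10.5/20.4 = 0.5147
The server is busy 51.47% of the time.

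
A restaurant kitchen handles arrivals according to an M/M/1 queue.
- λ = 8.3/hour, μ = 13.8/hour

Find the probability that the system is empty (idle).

ρ = λ/μ = 8.3/13.8 = 0.6014
P(0) = 1 - ρ = 1 - 0.6014 = 0.3986
The server is idle 39.86% of the time.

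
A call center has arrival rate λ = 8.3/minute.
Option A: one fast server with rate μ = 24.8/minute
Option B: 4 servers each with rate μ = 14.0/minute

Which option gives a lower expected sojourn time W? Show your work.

Option A: single server μ = 24.8 (M/M/1)
  ρ_A = 8.3/24.8 = 0.3347
  W_A = 1/(μ-λ) = 1/(24.8-8.3) = 1/16.50 = 0.06061

Option B: 4 servers μ = 14.0 (M/M/4)
  ρ_B = λ/(cμ) = 8.3/(4×14.0) = 0.1482
  Offered load a = λ/μ = cρ = 8.3/14.0 = 0.5929
  P₀ = [ Σₙ₌₀^3 aⁿ/n! + a^4/(4!(1-ρ)) ]⁻¹
  Σ = a^0/0! + a^1/1! + a^2/2! + a^3/3! = 1.0000 + 0.5929 + 0.1757 + 0.03473 = 1.8033
  a^4/(4!(1-ρ)) = 0.12354/(24 × 0.85179) = 0.006043
  P₀ = 1/(1.8033 + 0.006043) = 0.5527
  Lq = P₀·a^4·ρ / (4!(1-ρ)²) = 0.552679 × 0.123538 × 0.148214 / (24 × 0.725539) = 0.0005812
  Wq_B = Lq/λ = 0.0005812/8.3 = 0.00007002
  W_B = Wq_B + 1/μ = 0.00007002 + 0.07143 = 0.07150

Since W_A = 0.06061 < W_B = 0.07150, Option A (single fast server) has the shorter time in system.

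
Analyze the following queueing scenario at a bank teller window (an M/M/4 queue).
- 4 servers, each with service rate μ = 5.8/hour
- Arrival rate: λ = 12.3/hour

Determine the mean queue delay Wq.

Traffic intensity: ρ = λ/(cμ) = 12.3/(4×5.8) = 0.5302
Since ρ = 0.5302 < 1, system is stable.
Offered load a = λ/μ = cρ = 12.3/5.8 = 2.1207
P₀ = [ Σₙ₌₀^3 aⁿ/n! + a^4/(4!(1-ρ)) ]⁻¹
Σ = a^0/0! + a^1/1! + a^2/2! + a^3/3! = 1.00000 + 2.12069 + 2.24866 + 1.58957 = 6.9589
a^4/(4!(1-ρ)) = 20.2259/(24 × 0.46983) = 1.7937
P₀ = 1/(6.9589 + 1.7937) = 0.1143
Lq = P₀·a^4·ρ / (4!(1-ρ)²) = 0.11425 × 20.2259 × 0.53017 / (24 × 0.22074) = 0.2313
Wq = Lq/λ = 0.2313/12.3 = 0.01880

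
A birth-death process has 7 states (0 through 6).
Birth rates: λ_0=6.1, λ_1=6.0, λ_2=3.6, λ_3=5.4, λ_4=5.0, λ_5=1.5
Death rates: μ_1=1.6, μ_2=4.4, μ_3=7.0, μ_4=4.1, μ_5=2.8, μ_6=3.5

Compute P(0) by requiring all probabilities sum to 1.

Ratios P(n)/P(0) = (λ₀···λₙ₋₁)/(μ₁···μₙ):
P(1)/P(0) = (6.1)/(1.6) = 3.81250
P(2)/P(0) = (6.1×6.0)/(1.6×4.4) = 5.19886
P(3)/P(0) = (6.1×6.0×3.6)/(1.6×4.4×7.0) = 2.67370
P(4)/P(0) = (6.1×6.0×3.6×5.4)/(1.6×4.4×7.0×4.1) = 3.52146
P(5)/P(0) = (6.1×6.0×3.6×5.4×5.0)/(1.6×4.4×7.0×4.1×2.8) = 6.28832
P(6)/P(0) = (6.1×6.0×3.6×5.4×5.0×1.5)/(1.6×4.4×7.0×4.1×2.8×3.5) = 2.69500

Normalization: ∑ P(n) = 1
P(0) × (1.00000 + 3.81250 + 5.19886 + 2.67370 + 3.52146 + 6.28832 + 2.69500) = 1
P(0) × 25.1898 = 1
P(0) = 1/25.1898 = 0.03970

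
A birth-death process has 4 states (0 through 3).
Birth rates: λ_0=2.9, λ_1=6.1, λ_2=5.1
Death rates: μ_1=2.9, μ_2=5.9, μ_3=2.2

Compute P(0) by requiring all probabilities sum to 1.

Ratios P(n)/P(0) = (λ₀···λₙ₋₁)/(μ₁···μₙ):
P(1)/P(0) = (2.9)/(2.9) = 1.0000
P(2)/P(0) = (2.9×6.1)/(2.9×5.9) = 1.0339
P(3)/P(0) = (2.9×6.1×5.1)/(2.9×5.9×2.2) = 2.3968

Normalization: ∑ P(n) = 1
P(0) × (1.0000 + 1.0000 + 1.0339 + 2.3968) = 1
P(0) × 5.4307 = 1
P(0) = 1/5.4307 = 0.1841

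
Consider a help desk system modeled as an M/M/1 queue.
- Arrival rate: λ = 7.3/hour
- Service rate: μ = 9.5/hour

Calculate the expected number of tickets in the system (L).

ρ = λ/μ = 7.3/9.5 = 0.7684
For M/M/1: L = λ/(μ-λ)
L = 7.3/(9.5-7.3) = 7.3/2.20
L = 3.3182 tickets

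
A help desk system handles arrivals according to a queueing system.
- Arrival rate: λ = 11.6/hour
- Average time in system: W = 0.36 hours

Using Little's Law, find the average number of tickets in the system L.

Little's Law: L = λW
L = 11.6 × 0.36 = 4.1760 tickets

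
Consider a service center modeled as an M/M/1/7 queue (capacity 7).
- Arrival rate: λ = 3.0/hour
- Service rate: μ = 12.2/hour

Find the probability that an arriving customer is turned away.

ρ = λ/μ = 3.0/12.2 = 0.2459
P₀ = (1-ρ)/(1-ρ^(K+1)) = (1-0.2459)/(1-0.2459^8) = 0.7541/1.0000 = 0.7541
P_K = P₀×ρ^K = 0.75411 × 0.2459^7 = 0.75411 × 0.000054364 = 0.00004100
Blocking probability = 0.004100%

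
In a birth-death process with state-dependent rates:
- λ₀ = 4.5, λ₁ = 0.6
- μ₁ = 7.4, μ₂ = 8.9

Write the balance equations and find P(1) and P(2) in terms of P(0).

Balance equations:
State 0: λ₀P₀ = μ₁P₁ → P₁ = (λ₀/μ₁)P₀ = (4.5/7.4)P₀ = 0.6081P₀
State 1: P₂ = (λ₀λ₁)/(μ₁μ₂)P₀ = (4.5×0.6)/(7.4×8.9)P₀ = 0.04100P₀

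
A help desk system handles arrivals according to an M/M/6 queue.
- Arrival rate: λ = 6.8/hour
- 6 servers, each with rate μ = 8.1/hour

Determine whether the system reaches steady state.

Stability requires ρ = λ/(cμ) < 1
ρ = 6.8/(6 × 8.1) = 6.8/48.60 = 0.1399
Since 0.1399 < 1, the system is STABLE.
The servers are busy 13.99% of the time.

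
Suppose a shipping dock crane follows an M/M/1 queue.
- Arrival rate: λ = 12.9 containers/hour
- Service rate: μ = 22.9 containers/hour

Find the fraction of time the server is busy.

Server utilization: ρ = λ/μ
ρ = 12.9/22.9 = 0.5633
The server is busy 56.33% of the time.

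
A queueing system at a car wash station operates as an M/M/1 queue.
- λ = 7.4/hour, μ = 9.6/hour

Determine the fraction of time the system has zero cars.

ρ = λ/μ = 7.4/9.6 = 0.7708
P(0) = 1 - ρ = 1 - 0.7708 = 0.2292
The server is idle 22.92% of the time.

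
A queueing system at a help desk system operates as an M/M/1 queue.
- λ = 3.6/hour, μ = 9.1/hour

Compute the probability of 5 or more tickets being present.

ρ = λ/μ = 3.6/9.1 = 0.395604
P(N ≥ n) = ρⁿ
P(N ≥ 5) = 0.395604^5
P(N ≥ 5) = 0.009690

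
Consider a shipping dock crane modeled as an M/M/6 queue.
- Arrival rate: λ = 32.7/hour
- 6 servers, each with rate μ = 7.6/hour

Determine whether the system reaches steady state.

Stability requires ρ = λ/(cμ) < 1
ρ = 32.7/(6 × 7.6) = 32.7/45.60 = 0.7171
Since 0.7171 < 1, the system is STABLE.
The servers are busy 71.71% of the time.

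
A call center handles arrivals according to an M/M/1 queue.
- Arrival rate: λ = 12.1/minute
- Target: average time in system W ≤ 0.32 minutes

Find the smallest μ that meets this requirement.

For M/M/1: W = 1/(μ-λ)
Need W ≤ 0.32, so 1/(μ-λ) ≤ 0.32
μ - λ ≥ 1/0.32 = 3.1250
μ ≥ 12.1 + 3.1250 = 15.2250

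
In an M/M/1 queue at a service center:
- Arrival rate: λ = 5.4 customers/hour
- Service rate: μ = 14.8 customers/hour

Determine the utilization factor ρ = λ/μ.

Server utilization: ρ = λ/μ
ρ = 5.4/14.8 = 0.3649
The server is busy 36.49% of the time.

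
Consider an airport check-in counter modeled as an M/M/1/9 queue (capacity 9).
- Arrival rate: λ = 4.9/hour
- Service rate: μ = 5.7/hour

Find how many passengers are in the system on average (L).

ρ = λ/μ = 4.9/5.7 = 0.85965
P₀ = (1-ρ)/(1-ρ^(K+1)) = (1-0.85965)/(1-0.85965^10) = 0.1403/0.7796 = 0.1800
P_K = P₀×ρ^K = 0.18003 × 0.85965^9 = 0.18003 × 0.25639 = 0.04616
L = ρ[1 - (K+1)ρ^K + Kρ^(K+1)] / [(1-ρ)(1-ρ^(K+1))]
L = 0.85965 × (1 - 10×0.2563864 + 9×0.2204026) / ((1 - 0.85965) × (1 - 0.2204026)) = 3.2979 passengers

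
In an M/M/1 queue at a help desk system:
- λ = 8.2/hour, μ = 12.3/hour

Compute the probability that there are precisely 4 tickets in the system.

ρ = λ/μ = 8.2/12.3 = 0.66667
P(n) = (1-ρ)ρⁿ
P(4) = (1-0.66667) × 0.66667^4
P(4) = 0.33333 × 0.19753
P(4) = 0.06584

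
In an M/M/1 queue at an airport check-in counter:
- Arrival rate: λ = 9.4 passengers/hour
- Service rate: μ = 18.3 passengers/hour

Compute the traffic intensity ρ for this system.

Server utilization: ρ = λ/μ
ρ = 9.4/18.3 = 0.5137
The server is busy 51.37% of the time.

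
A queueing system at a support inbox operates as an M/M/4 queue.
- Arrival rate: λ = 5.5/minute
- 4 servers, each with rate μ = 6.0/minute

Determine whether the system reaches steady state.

Stability requires ρ = λ/(cμ) < 1
ρ = 5.5/(4 × 6.0) = 5.5/24.00 = 0.2292
Since 0.2292 < 1, the system is STABLE.
The servers are busy 22.92% of the time.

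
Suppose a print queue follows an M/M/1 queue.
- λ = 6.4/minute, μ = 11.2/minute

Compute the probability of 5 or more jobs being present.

ρ = λ/μ = 6.4/11.2 = 0.57143
P(N ≥ n) = ρⁿ
P(N ≥ 5) = 0.57143^5
P(N ≥ 5) = 0.06093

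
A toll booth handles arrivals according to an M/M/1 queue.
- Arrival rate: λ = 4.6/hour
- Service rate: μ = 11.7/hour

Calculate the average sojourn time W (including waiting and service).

First, compute utilization: ρ = λ/μ = 4.6/11.7 = 0.3932
For M/M/1: W = 1/(μ-λ)
W = 1/(11.7-4.6) = 1/7.10
W = 0.1408 hours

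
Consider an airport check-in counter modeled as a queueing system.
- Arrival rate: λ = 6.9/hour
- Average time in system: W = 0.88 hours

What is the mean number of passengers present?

Little's Law: L = λW
L = 6.9 × 0.88 = 6.0720 passengers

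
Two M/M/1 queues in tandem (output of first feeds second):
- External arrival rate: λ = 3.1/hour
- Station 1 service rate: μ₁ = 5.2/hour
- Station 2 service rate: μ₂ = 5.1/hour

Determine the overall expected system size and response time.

By Jackson's theorem, each station behaves as independent M/M/1.
Station 1: ρ₁ = 3.1/5.2 = 0.5962, L₁ = ρ₁/(1-ρ₁) = λ/(μ₁-λ) = 3.1/2.10 = 1.4762
Station 2: ρ₂ = 3.1/5.1 = 0.6078, L₂ = ρ₂/(1-ρ₂) = λ/(μ₂-λ) = 3.1/2.00 = 1.5500
Total: L = L₁ + L₂ = 1.4762 + 1.5500 = 3.0262
W = L/λ = 3.0262/3.1 = 0.9762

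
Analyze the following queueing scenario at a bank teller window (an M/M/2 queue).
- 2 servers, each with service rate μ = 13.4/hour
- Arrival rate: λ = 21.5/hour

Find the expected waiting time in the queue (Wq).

Traffic intensity: ρ = λ/(cμ) = 21.5/(2×13.4) = 0.8022
Since ρ = 0.8022 < 1, system is stable.
Offered load a = λ/μ = cρ = 21.5/13.4 = 1.6045
P₀ = [ Σₙ₌₀^1 aⁿ/n! + a^2/(2!(1-ρ)) ]⁻¹
Σ = a^0/0! + a^1/1! = 1.0000 + 1.6045 = 2.6045
a^2/(2!(1-ρ)) = 2.57435/(2 × 0.197761) = 6.5087
P₀ = 1/(2.6045 + 6.5087) = 0.1097
Lq = P₀·a^2·ρ / (2!(1-ρ)²) = 0.109731 × 2.57435 × 0.802239 / (2 × 0.0391095) = 2.8973
Wq = Lq/λ = 2.8973/21.5 = 0.1348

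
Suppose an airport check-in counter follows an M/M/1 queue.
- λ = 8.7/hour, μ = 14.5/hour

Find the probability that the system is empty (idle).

ρ = λ/μ = 8.7/14.5 = 0.6000
P(0) = 1 - ρ = 1 - 0.6000 = 0.4000
The server is idle 40.00% of the time.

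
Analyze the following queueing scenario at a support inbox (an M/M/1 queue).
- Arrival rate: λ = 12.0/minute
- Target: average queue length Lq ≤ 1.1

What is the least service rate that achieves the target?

For M/M/1: Lq = λ²/(μ(μ-λ))
Need Lq ≤ 1.1, i.e. μ(μ-λ) ≥ λ²/1.1
μ² - 12.0μ - 144.00/1.1 ≥ 0  →  μ² - 12.0μ - 130.9091 ≥ 0
Quadratic formula (positive root): μ = [λ + √(λ² + 4×130.9091)]/2
Discriminant: 144.00 + 4×130.9091 = 667.6364, √667.6364 = 25.83866
μ ≥ (12.0 + 25.83866)/2 = 18.9193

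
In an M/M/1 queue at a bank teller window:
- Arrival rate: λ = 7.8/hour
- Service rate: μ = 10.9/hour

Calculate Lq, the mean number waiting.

ρ = λ/μ = 7.8/10.9 = 0.7156
For M/M/1: Lq = λ²/(μ(μ-λ))
Lq = 60.84/(10.9 × 3.10)
Lq = 1.8005 transactions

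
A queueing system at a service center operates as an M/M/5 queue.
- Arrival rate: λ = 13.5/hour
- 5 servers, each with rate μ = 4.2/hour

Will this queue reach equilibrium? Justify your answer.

Stability requires ρ = λ/(cμ) < 1
ρ = 13.5/(5 × 4.2) = 13.5/21.00 = 0.6429
Since 0.6429 < 1, the system is STABLE.
The servers are busy 64.29% of the time.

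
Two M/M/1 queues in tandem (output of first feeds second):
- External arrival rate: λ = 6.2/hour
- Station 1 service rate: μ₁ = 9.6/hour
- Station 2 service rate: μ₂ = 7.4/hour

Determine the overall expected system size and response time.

By Jackson's theorem, each station behaves as independent M/M/1.
Station 1: ρ₁ = 6.2/9.6 = 0.6458, L₁ = ρ₁/(1-ρ₁) = λ/(μ₁-λ) = 6.2/3.40 = 1.8235
Station 2: ρ₂ = 6.2/7.4 = 0.8378, L₂ = ρ₂/(1-ρ₂) = λ/(μ₂-λ) = 6.2/1.20 = 5.1667
Total: L = L₁ + L₂ = 1.8235 + 5.1667 = 6.9902
W = L/λ = 6.9902/6.2 = 1.1275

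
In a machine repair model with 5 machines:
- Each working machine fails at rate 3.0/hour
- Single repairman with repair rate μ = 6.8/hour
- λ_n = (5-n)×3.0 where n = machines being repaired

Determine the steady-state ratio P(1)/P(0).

P(1)/P(0) = ∏_{i=0}^{1-1} λ_i/μ_{i+1}
= (5-0)×3.0/6.8
= 2.2059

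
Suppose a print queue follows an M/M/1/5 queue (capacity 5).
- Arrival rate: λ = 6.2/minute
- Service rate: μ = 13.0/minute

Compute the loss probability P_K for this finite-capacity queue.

ρ = λ/μ = 6.2/13.0 = 0.4769
P₀ = (1-ρ)/(1-ρ^(K+1)) = (1-0.4769)/(1-0.4769^6) = 0.5231/0.9882 = 0.5293
P_K = P₀×ρ^K = 0.5293 × 0.4769^5 = 0.5293 × 0.02467 = 0.01306
Blocking probability = 1.31%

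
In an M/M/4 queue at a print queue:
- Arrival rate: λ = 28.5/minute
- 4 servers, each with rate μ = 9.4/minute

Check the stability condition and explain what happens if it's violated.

Stability requires ρ = λ/(cμ) < 1
ρ = 28.5/(4 × 9.4) = 28.5/37.60 = 0.7580
Since 0.7580 < 1, the system is STABLE.
The servers are busy 75.80% of the time.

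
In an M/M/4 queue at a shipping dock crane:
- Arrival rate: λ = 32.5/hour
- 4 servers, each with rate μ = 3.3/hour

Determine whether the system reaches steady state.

Stability requires ρ = λ/(cμ) < 1
ρ = 32.5/(4 × 3.3) = 32.5/13.20 = 2.4621
Since 2.4621 ≥ 1, the system is UNSTABLE.
Need c > λ/μ = 32.5/3.3 = 9.85.
Minimum servers needed: c = 10.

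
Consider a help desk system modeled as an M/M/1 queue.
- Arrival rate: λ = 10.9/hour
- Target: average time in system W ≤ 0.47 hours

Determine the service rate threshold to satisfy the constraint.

For M/M/1: W = 1/(μ-λ)
Need W ≤ 0.47, so 1/(μ-λ) ≤ 0.47
μ - λ ≥ 1/0.47 = 2.1277
μ ≥ 10.9 + 2.1277 = 13.0277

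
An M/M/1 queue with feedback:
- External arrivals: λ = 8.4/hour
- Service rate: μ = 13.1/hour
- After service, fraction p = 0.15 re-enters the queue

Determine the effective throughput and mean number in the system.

Effective arrival rate: λ_eff = λ/(1-p) = 8.4/(1-0.15) = 8.4/0.85 = 9.8824
ρ = λ_eff/μ = 9.8824/13.1 = 0.75438
L = ρ/(1-ρ) = 0.75438/(1-0.75438) = 3.0713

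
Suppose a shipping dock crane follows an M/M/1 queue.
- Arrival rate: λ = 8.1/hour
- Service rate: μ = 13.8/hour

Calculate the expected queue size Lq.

ρ = λ/μ = 8.1/13.8 = 0.5870
For M/M/1: Lq = λ²/(μ(μ-λ))
Lq = 65.61/(13.8 × 5.70)
Lq = 0.8341 containers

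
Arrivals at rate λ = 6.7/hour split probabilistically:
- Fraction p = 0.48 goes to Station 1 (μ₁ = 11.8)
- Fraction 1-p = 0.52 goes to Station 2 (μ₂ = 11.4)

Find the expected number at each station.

Effective rates: λ₁ = 6.7×0.48 = 3.216, λ₂ = 6.7×0.52 = 3.484
Station 1: ρ₁ = 3.216/11.8 = 0.2725424, L₁ = ρ₁/(1-ρ₁) = 0.2725424/(1-0.2725424) = 0.3747
Station 2: ρ₂ = 3.484/11.4 = 0.3056, L₂ = ρ₂/(1-ρ₂) = 0.3056/(1-0.3056) = 0.4401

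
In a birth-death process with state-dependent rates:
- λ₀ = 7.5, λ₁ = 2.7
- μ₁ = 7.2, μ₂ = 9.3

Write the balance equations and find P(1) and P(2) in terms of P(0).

Balance equations:
State 0: λ₀P₀ = μ₁P₁ → P₁ = (λ₀/μ₁)P₀ = (7.5/7.2)P₀ = 1.0417P₀
State 1: P₂ = (λ₀λ₁)/(μ₁μ₂)P₀ = (7.5×2.7)/(7.2×9.3)P₀ = 0.3024P₀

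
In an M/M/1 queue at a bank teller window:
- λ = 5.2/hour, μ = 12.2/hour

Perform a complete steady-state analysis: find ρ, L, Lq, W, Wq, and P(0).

Step 1: ρ = λ/μ = 5.2/12.2 = 0.4262
Step 2: L = λ/(μ-λ) = 5.2/7.00 = 0.7429
Step 3: Lq = λ²/(μ(μ-λ)) = 27.04/(12.2×7.00) = 0.3166
Step 4: W = 1/(μ-λ) = 1/7.00 = 0.14286
Step 5: Wq = λ/(μ(μ-λ)) = 5.2/(12.2×7.00) = 0.06089
Step 6: P(0) = 1-ρ = 0.5738
Verify: L = λW = 5.2×0.14286 = 0.7429 ✔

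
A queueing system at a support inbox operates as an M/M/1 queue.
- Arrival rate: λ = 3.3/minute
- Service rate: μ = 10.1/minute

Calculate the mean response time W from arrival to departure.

First, compute utilization: ρ = λ/μ = 3.3/10.1 = 0.3267
For M/M/1: W = 1/(μ-λ)
W = 1/(10.1-3.3) = 1/6.80
W = 0.1471 minutes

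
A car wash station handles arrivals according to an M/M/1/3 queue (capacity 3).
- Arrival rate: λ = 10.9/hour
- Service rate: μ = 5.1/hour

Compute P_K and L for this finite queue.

ρ = λ/μ = 10.9/5.1 = 2.13725
P₀ = (1-ρ)/(1-ρ^(K+1)) = (1-2.13725)/(1-2.13725^4) = -1.1372/-19.8651 = 0.05725
P_K = P₀×ρ^K = 0.05725 × 2.13725^3 = 0.05725 × 9.7626 = 0.5589
Blocking probability P_3 = 0.5589 (55.89%)
L = ρ[1 - (K+1)ρ^K + Kρ^(K+1)] / [(1-ρ)(1-ρ^(K+1))]
L = 2.13725 × (1 - 4×9.7626 + 3×20.8651) / ((1 - 2.13725) × (1 - 20.8651)) = 2.3220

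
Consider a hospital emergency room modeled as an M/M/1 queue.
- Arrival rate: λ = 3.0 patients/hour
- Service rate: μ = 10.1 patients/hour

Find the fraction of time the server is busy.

Server utilization: ρ = λ/μ
ρ = 3.0/10.1 = 0.2970
The server is busy 29.70% of the time.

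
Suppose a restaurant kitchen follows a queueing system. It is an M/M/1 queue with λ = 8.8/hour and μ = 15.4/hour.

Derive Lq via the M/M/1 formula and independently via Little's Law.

Method 1 (direct): Lq = λ²/(μ(μ-λ)) = 77.44/(15.4 × 6.60) = 0.7619

Method 2 (Little's Law):
W = 1/(μ-λ) = 1/6.60 = 0.15152
Wq = W - 1/μ = 0.15152 - 0.064935 = 0.08658
Lq = λWq = 8.8 × 0.08658 = 0.7619 ✔ (matches Method 1)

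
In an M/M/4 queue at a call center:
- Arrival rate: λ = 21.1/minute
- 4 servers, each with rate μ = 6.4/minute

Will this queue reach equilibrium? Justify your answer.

Stability requires ρ = λ/(cμ) < 1
ρ = 21.1/(4 × 6.4) = 21.1/25.60 = 0.8242
Since 0.8242 < 1, the system is STABLE.
The servers are busy 82.42% of the time.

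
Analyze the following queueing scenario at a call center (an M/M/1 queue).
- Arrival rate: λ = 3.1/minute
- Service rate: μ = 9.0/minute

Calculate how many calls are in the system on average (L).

ρ = λ/μ = 3.1/9.0 = 0.3444
For M/M/1: L = λ/(μ-λ)
L = 3.1/(9.0-3.1) = 3.1/5.90
L = 0.5254 calls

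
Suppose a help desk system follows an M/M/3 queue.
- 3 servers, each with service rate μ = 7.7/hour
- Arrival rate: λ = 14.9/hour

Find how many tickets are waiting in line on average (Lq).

Traffic intensity: ρ = λ/(cμ) = 14.9/(3×7.7) = 0.6450
Since ρ = 0.6450 < 1, system is stable.
Offered load a = λ/μ = cρ = 14.9/7.7 = 1.9351
P₀ = [ Σₙ₌₀^2 aⁿ/n! + a^3/(3!(1-ρ)) ]⁻¹
Σ = a^0/0! + a^1/1! + a^2/2! = 1.0000 + 1.9351 + 1.8722 = 4.8073
a^3/(3!(1-ρ)) = 7.2458/(6 × 0.35498) = 3.4020
P₀ = 1/(4.8073 + 3.4020) = 0.1218
Lq = P₀·a^3·ρ / (3!(1-ρ)²) = 0.1218 × 7.2458 × 0.6450 / (6 × 0.1260) = 0.7530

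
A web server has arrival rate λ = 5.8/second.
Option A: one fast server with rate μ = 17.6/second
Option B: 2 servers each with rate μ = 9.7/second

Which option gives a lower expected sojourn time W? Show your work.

Option A: single server μ = 17.6 (M/M/1)
  ρ_A = 5.8/17.6 = 0.3295
  W_A = 1/(μ-λ) = 1/(17.6-5.8) = 1/11.80 = 0.08475

Option B: 2 servers μ = 9.7 (M/M/2)
  ρ_B = λ/(cμ) = 5.8/(2×9.7) = 0.2990
  Offered load a = λ/μ = cρ = 5.8/9.7 = 0.5979
  P₀ = [ Σₙ₌₀^1 aⁿ/n! + a^2/(2!(1-ρ)) ]⁻¹
  Σ = a^0/0! + a^1/1! = 1.0000 + 0.5979 = 1.5979
  a^2/(2!(1-ρ)) = 0.3575/(2 × 0.7010) = 0.2550
  P₀ = 1/(1.5979 + 0.2550) = 0.5397
  Lq = P₀·a^2·ρ / (2!(1-ρ)²) = 0.53968 × 0.35753 × 0.29897 / (2 × 0.49144) = 0.05869
  Wq_B = Lq/λ = 0.05869/5.8 = 0.01012
  W_B = Wq_B + 1/μ = 0.01012 + 0.1031 = 0.1132

Since W_A = 0.08475 < W_B = 0.1132, Option A (single fast server) has the shorter time in system.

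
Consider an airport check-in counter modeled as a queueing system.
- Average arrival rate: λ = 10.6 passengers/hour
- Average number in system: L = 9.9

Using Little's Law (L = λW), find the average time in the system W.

Little's Law: L = λW, so W = L/λ
W = 9.9/10.6 = 0.9340 hours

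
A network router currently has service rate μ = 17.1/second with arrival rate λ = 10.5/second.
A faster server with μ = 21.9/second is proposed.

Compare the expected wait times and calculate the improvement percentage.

System 1: ρ₁ = 10.5/17.1 = 0.6140, W₁ = 1/(17.1-10.5) = 0.15152
System 2: ρ₂ = 10.5/21.9 = 0.4795, W₂ = 1/(21.9-10.5) = 0.087719
Improvement: (W₁-W₂)/W₁ = (0.15152-0.087719)/0.15152 = 42.11%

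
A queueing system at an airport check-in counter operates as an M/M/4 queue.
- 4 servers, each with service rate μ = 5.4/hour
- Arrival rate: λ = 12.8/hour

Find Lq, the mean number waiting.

Traffic intensity: ρ = λ/(cμ) = 12.8/(4×5.4) = 0.5926
Since ρ = 0.5926 < 1, system is stable.
Offered load a = λ/μ = cρ = 12.8/5.4 = 2.3704
P₀ = [ Σₙ₌₀^3 aⁿ/n! + a^4/(4!(1-ρ)) ]⁻¹
Σ = a^0/0! + a^1/1! + a^2/2! + a^3/3! = 1.0000 + 2.3704 + 2.8093 + 2.2197 = 8.3994
a^4/(4!(1-ρ)) = 31.5693/(24 × 0.4074) = 3.2287
P₀ = 1/(8.3994 + 3.2287) = 0.08600
Lq = P₀·a^4·ρ / (4!(1-ρ)²) = 0.085999 × 31.5693 × 0.59259 / (24 × 0.16598) = 0.4039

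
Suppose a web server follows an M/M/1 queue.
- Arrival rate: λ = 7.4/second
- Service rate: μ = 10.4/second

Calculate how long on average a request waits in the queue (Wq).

First, compute utilization: ρ = λ/μ = 7.4/10.4 = 0.7115
For M/M/1: Wq = λ/(μ(μ-λ))
Wq = 7.4/(10.4 × (10.4-7.4))
Wq = 7.4/(10.4 × 3.00)
Wq = 0.2372 seconds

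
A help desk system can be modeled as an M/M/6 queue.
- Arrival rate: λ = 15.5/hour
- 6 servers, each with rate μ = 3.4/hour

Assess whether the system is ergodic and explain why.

Stability requires ρ = λ/(cμ) < 1
ρ = 15.5/(6 × 3.4) = 15.5/20.40 = 0.7598
Since 0.7598 < 1, the system is STABLE.
The servers are busy 75.98% of the time.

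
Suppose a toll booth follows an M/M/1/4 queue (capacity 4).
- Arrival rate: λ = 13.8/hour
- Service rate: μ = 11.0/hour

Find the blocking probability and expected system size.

ρ = λ/μ = 13.8/11.0 = 1.25455
P₀ = (1-ρ)/(1-ρ^(K+1)) = (1-1.25455)/(1-1.25455^5) = -0.2546/-2.1077 = 0.1208
P_K = P₀×ρ^K = 0.1208 × 1.25455^4 = 0.1208 × 2.4771 = 0.2992
Blocking probability P_4 = 0.2992 (29.92%)
L = ρ[1 - (K+1)ρ^K + Kρ^(K+1)] / [(1-ρ)(1-ρ^(K+1))]
L = 1.25455 × (1 - 5×2.477148 + 4×3.107706) / ((1 - 1.25455) × (1 - 3.107706)) = 2.4437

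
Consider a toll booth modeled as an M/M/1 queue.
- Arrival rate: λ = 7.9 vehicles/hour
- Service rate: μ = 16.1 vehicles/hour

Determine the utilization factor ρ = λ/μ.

Server utilization: ρ = λ/μ
ρ = 7.9/16.1 = 0.4907
The server is busy 49.07% of the time.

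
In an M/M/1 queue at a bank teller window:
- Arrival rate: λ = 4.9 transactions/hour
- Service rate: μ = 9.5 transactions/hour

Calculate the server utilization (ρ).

Server utilization: ρ = λ/μ
ρ = 4.9/9.5 = 0.5158
The server is busy 51.58% of the time.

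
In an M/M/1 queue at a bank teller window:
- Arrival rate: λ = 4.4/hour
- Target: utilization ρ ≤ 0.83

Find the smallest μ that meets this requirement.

ρ = λ/μ, so μ = λ/ρ
μ ≥ 4.4/0.83 = 5.3012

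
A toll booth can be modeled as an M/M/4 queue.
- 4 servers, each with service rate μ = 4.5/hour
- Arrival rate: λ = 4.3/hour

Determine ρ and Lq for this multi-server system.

Traffic intensity: ρ = λ/(cμ) = 4.3/(4×4.5) = 0.2389
Since ρ = 0.2389 < 1, system is stable.
Offered load a = λ/μ = cρ = 4.3/4.5 = 0.9556
P₀ = [ Σₙ₌₀^3 aⁿ/n! + a^4/(4!(1-ρ)) ]⁻¹
Σ = a^0/0! + a^1/1! + a^2/2! + a^3/3! = 1.0000 + 0.9556 + 0.4565 + 0.1454 = 2.5575
a^4/(4!(1-ρ)) = 0.8337/(24 × 0.7611) = 0.04564
P₀ = 1/(2.55752 + 0.0456420) = 0.3841
Lq = P₀·a^4·ρ / (4!(1-ρ)²) = 0.38415 × 0.83373 × 0.23889 / (24 × 0.57929) = 0.005503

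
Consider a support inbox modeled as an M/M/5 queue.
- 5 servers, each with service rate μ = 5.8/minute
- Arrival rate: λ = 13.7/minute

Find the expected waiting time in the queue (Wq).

Traffic intensity: ρ = λ/(cμ) = 13.7/(5×5.8) = 0.4724
Since ρ = 0.4724 < 1, system is stable.
Offered load a = λ/μ = cρ = 13.7/5.8 = 2.3621
P₀ = [ Σₙ₌₀^4 aⁿ/n! + a^5/(5!(1-ρ)) ]⁻¹
Σ = a^0/0! + a^1/1! + a^2/2! + a^3/3! + a^4/4! = 1.00000 + 2.36207 + 2.78968 + 2.19648 + 1.29706 = 9.6453
a^5/(5!(1-ρ)) = 73.5297/(120 × 0.5276) = 1.1614
P₀ = 1/(9.6453 + 1.1614) = 0.09254
Lq = P₀·a^5·ρ / (5!(1-ρ)²) = 0.092535 × 73.5297 × 0.47241 / (120 × 0.27835) = 0.09623
Wq = Lq/λ = 0.09623/13.7 = 0.007024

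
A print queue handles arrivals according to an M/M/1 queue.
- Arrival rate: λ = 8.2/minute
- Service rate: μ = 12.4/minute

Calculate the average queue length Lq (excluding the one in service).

ρ = λ/μ = 8.2/12.4 = 0.6613
For M/M/1: Lq = λ²/(μ(μ-λ))
Lq = 67.24/(12.4 × 4.20)
Lq = 1.2911 jobs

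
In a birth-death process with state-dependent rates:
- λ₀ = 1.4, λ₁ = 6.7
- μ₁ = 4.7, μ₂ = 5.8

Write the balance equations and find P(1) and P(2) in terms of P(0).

Balance equations:
State 0: λ₀P₀ = μ₁P₁ → P₁ = (λ₀/μ₁)P₀ = (1.4/4.7)P₀ = 0.2979P₀
State 1: P₂ = (λ₀λ₁)/(μ₁μ₂)P₀ = (1.4×6.7)/(4.7×5.8)P₀ = 0.3441P₀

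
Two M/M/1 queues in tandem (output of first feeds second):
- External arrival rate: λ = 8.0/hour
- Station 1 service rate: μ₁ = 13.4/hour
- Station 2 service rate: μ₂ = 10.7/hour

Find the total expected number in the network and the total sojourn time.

By Jackson's theorem, each station behaves as independent M/M/1.
Station 1: ρ₁ = 8.0/13.4 = 0.5970, L₁ = ρ₁/(1-ρ₁) = λ/(μ₁-λ) = 8.0/5.40 = 1.48148
Station 2: ρ₂ = 8.0/10.7 = 0.7477, L₂ = ρ₂/(1-ρ₂) = λ/(μ₂-λ) = 8.0/2.70 = 2.96296
Total: L = L₁ + L₂ = 1.48148 + 2.96296 = 4.44444
W = L/λ = 4.44444/8.0 = 0.5556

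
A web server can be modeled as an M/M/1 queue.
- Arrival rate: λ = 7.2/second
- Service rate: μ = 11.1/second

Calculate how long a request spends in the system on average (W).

First, compute utilization: ρ = λ/μ = 7.2/11.1 = 0.6486
For M/M/1: W = 1/(μ-λ)
W = 1/(11.1-7.2) = 1/3.90
W = 0.2564 seconds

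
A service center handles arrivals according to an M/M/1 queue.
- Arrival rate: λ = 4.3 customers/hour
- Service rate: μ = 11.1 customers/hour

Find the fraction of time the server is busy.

Server utilization: ρ = λ/μ
ρ = 4.3/11.1 = 0.3874
The server is busy 38.74% of the time.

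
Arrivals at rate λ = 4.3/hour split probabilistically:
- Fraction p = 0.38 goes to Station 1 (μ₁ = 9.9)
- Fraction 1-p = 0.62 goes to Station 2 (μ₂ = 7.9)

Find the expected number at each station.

Effective rates: λ₁ = 4.3×0.38 = 1.634, λ₂ = 4.3×0.62 = 2.666
Station 1: ρ₁ = 1.634/9.9 = 0.1651, L₁ = ρ₁/(1-ρ₁) = 0.1651/(1-0.1651) = 0.1977
Station 2: ρ₂ = 2.666/7.9 = 0.3375, L₂ = ρ₂/(1-ρ₂) = 0.3375/(1-0.3375) = 0.5094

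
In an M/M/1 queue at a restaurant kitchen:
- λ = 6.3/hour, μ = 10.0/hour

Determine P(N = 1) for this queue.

ρ = λ/μ = 6.3/10.0 = 0.6300
P(n) = (1-ρ)ρⁿ
P(1) = (1-0.6300) × 0.6300^1
P(1) = 0.3700 × 0.6300
P(1) = 0.2331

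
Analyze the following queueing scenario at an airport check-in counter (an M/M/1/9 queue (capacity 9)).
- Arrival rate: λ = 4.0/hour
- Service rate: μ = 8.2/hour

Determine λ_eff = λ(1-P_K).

ρ = λ/μ = 4.0/8.2 = 0.4878
P₀ = (1-ρ)/(1-ρ^(K+1)) = (1-0.4878)/(1-0.4878^10) = 0.5122/0.9992 = 0.5126
P_K = P₀×ρ^K = 0.51259 × 0.4878^9 = 0.51259 × 0.0015638 = 0.0008016
λ_eff = λ(1-P_K) = 4.0 × (1 - 0.0008016) = 4.0 × 0.9992 = 3.9968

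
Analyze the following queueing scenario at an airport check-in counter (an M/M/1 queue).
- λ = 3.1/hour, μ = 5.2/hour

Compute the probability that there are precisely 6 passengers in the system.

ρ = λ/μ = 3.1/5.2 = 0.59615
P(n) = (1-ρ)ρⁿ
P(6) = (1-0.59615) × 0.59615^6
P(6) = 0.4039 × 0.04489
P(6) = 0.01813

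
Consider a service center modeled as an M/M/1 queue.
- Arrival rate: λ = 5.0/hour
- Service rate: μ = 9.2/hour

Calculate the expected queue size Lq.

ρ = λ/μ = 5.0/9.2 = 0.5435
For M/M/1: Lq = λ²/(μ(μ-λ))
Lq = 25.00/(9.2 × 4.20)
Lq = 0.6470 customers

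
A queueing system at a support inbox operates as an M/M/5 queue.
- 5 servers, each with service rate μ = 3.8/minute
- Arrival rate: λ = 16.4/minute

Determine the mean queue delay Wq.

Traffic intensity: ρ = λ/(cμ) = 16.4/(5×3.8) = 0.8632
Since ρ = 0.8632 < 1, system is stable.
Offered load a = λ/μ = cρ = 16.4/3.8 = 4.3158
P₀ = [ Σₙ₌₀^4 aⁿ/n! + a^5/(5!(1-ρ)) ]⁻¹
Σ = a^0/0! + a^1/1! + a^2/2! + a^3/3! + a^4/4! = 1.0000 + 4.3158 + 9.3130 + 13.3977 + 14.4554 = 42.4819
a^5/(5!(1-ρ)) = 1497.2739/(120 × 0.1368421) = 91.1801
P₀ = 1/(42.4819 + 91.1801) = 0.007482
Lq = P₀·a^5·ρ / (5!(1-ρ)²) = 0.0074816 × 1497.2739 × 0.86316 / (120 × 0.018726) = 4.3029
Wq = Lq/λ = 4.3029/16.4 = 0.2624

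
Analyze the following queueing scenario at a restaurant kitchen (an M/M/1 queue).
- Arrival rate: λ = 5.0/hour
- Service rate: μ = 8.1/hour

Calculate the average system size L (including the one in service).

ρ = λ/μ = 5.0/8.1 = 0.6173
For M/M/1: L = λ/(μ-λ)
L = 5.0/(8.1-5.0) = 5.0/3.10
L = 1.6129 orders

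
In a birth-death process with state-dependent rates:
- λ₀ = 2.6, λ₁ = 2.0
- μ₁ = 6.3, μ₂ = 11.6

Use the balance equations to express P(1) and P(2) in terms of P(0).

Balance equations:
State 0: λ₀P₀ = μ₁P₁ → P₁ = (λ₀/μ₁)P₀ = (2.6/6.3)P₀ = 0.4127P₀
State 1: P₂ = (λ₀λ₁)/(μ₁μ₂)P₀ = (2.6×2.0)/(6.3×11.6)P₀ = 0.07115P₀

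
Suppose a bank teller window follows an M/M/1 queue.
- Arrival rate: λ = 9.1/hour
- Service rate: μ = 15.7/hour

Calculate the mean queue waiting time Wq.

First, compute utilization: ρ = λ/μ = 9.1/15.7 = 0.5796
For M/M/1: Wq = λ/(μ(μ-λ))
Wq = 9.1/(15.7 × (15.7-9.1))
Wq = 9.1/(15.7 × 6.60)
Wq = 0.08782 hours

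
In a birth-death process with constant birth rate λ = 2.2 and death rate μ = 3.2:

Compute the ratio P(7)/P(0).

For constant rates: P(n)/P(0) = (λ/μ)^n
P(7)/P(0) = (2.2/3.2)^7 = 0.6875^7 = 0.07260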